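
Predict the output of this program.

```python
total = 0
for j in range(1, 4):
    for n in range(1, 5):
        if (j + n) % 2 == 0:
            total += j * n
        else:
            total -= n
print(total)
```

12

j=1,n=1: even sum, total = 0+1 = 1
j=1,n=2: odd sum, total = 1-2 = -1
j=1,n=3: even sum, total = (-1)+3 = 2
j=1,n=4: odd sum, total = 2-4 = -2
j=2,n=1: odd sum, total = (-2)-1 = -3
j=2,n=2: even sum, total = (-3)+4 = 1
j=2,n=3: odd sum, total = 1-3 = -2
j=2,n=4: even sum, total = (-2)+8 = 6
j=3,n=1: even sum, total = 6+3 = 9
j=3,n=2: odd sum, total = 9-2 = 7
j=3,n=3: even sum, total = 7+9 = 16
j=3,n=4: odd sum, total = 16-4 = 12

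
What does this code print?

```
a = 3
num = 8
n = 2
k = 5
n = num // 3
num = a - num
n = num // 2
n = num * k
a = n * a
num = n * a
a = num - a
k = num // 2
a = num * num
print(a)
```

3515625

n = 8//3 = 2
num = 3-8 = -5
n = (-5)//2 = -3
n = (-5)*5 = -25
a = (-25)*3 = -75
num = (-25)*(-75) = 1875
a = 1875-(-75) = 1950
k = 1875//2 = 937
a = 1875*1875 = 3515625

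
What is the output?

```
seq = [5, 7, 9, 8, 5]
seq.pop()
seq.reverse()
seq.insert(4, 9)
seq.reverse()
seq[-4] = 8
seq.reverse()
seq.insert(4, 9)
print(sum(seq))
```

pop() removes 5 → [5, 7, 9, 8]
reverse → [8, 9, 7, 5]
insert 9 at 4 → [8, 9, 7, 5, 9]
reverse → [9, 5, 7, 9, 8]
seq[-4] = 8 → [9, 8, 7, 9, 8]
reverse → [8, 9, 7, 8, 9]
insert 9 at 4 → [8, 9, 7, 8, 9, 9]
sum = 50

50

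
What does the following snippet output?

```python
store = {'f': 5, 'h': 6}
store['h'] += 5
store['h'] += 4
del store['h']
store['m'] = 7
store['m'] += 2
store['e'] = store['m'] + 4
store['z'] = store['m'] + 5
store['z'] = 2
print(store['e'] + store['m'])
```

22

store['h'] = 6+5 = 11 → {'f': 5, 'h': 11}
store['h'] = 11+4 = 15 → {'f': 5, 'h': 15}
del 'h' → {'f': 5}
store['m'] = 7 → {'f': 5, 'm': 7}
store['m'] = 7+2 = 9 → {'f': 5, 'm': 9}
store['e'] = store['m']+4 = 13 → {'f': 5, 'm': 9, 'e': 13}
store['z'] = store['m']+5 = 14 → {'f': 5, 'm': 9, 'e': 13, 'z': 14}
store['z'] = 2 → {'f': 5, 'm': 9, 'e': 13, 'z': 2}
store['e']+store['m'] = 13+9 = 22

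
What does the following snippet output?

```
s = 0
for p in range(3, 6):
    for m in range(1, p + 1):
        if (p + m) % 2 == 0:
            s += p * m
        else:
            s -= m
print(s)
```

p=3,m=1: even sum, s = 0+3 = 3
p=3,m=2: odd sum, s = 3-2 = 1
p=3,m=3: even sum, s = 1+9 = 10
p=4,m=1: odd sum, s = 10-1 = 9
p=4,m=2: even sum, s = 9+8 = 17
p=4,m=3: odd sum, s = 17-3 = 14
p=4,m=4: even sum, s = 14+16 = 30
p=5,m=1: even sum, s = 30+5 = 35
p=5,m=2: odd sum, s = 35-2 = 33
p=5,m=3: even sum, s = 33+15 = 48
p=5,m=4: odd sum, s = 48-4 = 44
p=5,m=5: even sum, s = 44+25 = 69

69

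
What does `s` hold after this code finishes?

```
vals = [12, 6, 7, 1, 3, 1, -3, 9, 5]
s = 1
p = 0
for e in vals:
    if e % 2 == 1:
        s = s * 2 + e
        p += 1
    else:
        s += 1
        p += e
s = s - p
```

e=12: not odd, s = 1+1 = 2; p=12
e=6: not odd, s = 2+1 = 3; p=18
e=7: odd, s = 3*2+7 = 13; p=19
e=1: odd, s = 13*2+1 = 27; p=20
e=3: odd, s = 27*2+3 = 57; p=21
e=1: odd, s = 57*2+1 = 115; p=22
e=-3: odd, s = 115*2+(-3) = 227; p=23
e=9: odd, s = 227*2+9 = 463; p=24
e=5: odd, s = 463*2+5 = 931; p=25
s-p = 931-25 = 906

906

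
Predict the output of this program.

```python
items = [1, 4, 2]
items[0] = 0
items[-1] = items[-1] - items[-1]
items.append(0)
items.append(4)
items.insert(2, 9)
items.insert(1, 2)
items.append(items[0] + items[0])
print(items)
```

items[0] = 0 → [0, 4, 2]
items[-1] = items[-1]-items[-1] = 2-2 = 0 → [0, 4, 0]
append 0 → [0, 4, 0, 0]
append 4 → [0, 4, 0, 0, 4]
insert 9 at 2 → [0, 4, 9, 0, 0, 4]
insert 2 at 1 → [0, 2, 4, 9, 0, 0, 4]
append items[0]+items[0] = 0+0 = 0 → [0, 2, 4, 9, 0, 0, 4, 0]

[0, 2, 4, 9, 0, 0, 4, 0]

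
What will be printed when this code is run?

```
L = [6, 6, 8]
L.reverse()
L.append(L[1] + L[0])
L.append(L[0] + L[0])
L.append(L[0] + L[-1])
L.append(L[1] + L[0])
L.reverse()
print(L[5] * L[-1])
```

48

reverse → [8, 6, 6]
append L[1]+L[0] = 6+8 = 14 → [8, 6, 6, 14]
append L[0]+L[0] = 8+8 = 16 → [8, 6, 6, 14, 16]
append L[0]+L[-1] = 8+16 = 24 → [8, 6, 6, 14, 16, 24]
append L[1]+L[0] = 6+8 = 14 → [8, 6, 6, 14, 16, 24, 14]
reverse → [14, 24, 16, 14, 6, 6, 8]
L[5]*L[-1] = 6*8 = 48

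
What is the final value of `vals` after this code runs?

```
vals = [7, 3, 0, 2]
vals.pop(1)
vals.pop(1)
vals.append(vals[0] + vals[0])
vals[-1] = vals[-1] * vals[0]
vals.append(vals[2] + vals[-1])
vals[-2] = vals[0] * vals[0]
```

pop(1) removes 3 → [7, 0, 2]
pop(1) removes 0 → [7, 2]
append vals[0]+vals[0] = 7+7 = 14 → [7, 2, 14]
vals[-1] = vals[-1]*vals[0] = 14*7 = 98 → [7, 2, 98]
append vals[2]+vals[-1] = 98+98 = 196 → [7, 2, 98, 196]
vals[-2] = vals[0]*vals[0] = 7*7 = 49 → [7, 2, 49, 196]

[7, 2, 49, 196]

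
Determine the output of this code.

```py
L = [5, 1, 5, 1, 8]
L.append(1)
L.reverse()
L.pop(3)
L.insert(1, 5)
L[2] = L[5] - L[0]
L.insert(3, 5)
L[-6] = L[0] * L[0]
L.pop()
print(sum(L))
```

13

append 1 → [5, 1, 5, 1, 8, 1]
reverse → [1, 8, 1, 5, 1, 5]
pop(3) removes 5 → [1, 8, 1, 1, 5]
insert 5 at 1 → [1, 5, 8, 1, 1, 5]
L[2] = L[5]-L[0] = 5-1 = 4 → [1, 5, 4, 1, 1, 5]
insert 5 at 3 → [1, 5, 4, 5, 1, 1, 5]
L[-6] = L[0]*L[0] = 1*1 = 1 → [1, 1, 4, 5, 1, 1, 5]
pop() removes 5 → [1, 1, 4, 5, 1, 1]
sum = 13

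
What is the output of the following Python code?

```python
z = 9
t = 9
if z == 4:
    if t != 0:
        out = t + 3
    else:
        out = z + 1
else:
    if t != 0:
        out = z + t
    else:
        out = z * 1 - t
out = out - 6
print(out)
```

12

z=9, t=9
z == 4 is False; t != 0 is True
→ out = z + t = 18
out = 18-6 = 12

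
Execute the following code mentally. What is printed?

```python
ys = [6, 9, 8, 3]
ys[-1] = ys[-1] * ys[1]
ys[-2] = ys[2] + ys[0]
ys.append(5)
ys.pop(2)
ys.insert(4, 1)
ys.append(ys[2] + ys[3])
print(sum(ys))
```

ys[-1] = ys[-1]*ys[1] = 3*9 = 27 → [6, 9, 8, 27]
ys[-2] = ys[2]+ys[0] = 8+6 = 14 → [6, 9, 14, 27]
append 5 → [6, 9, 14, 27, 5]
pop(2) removes 14 → [6, 9, 27, 5]
insert 1 at 4 → [6, 9, 27, 5, 1]
append ys[2]+ys[3] = 27+5 = 32 → [6, 9, 27, 5, 1, 32]
sum = 80

80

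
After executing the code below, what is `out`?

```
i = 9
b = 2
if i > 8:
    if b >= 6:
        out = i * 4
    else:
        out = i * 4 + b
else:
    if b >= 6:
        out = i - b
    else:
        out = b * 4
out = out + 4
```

i=9, b=2
i > 8 is True; b >= 6 is False
→ out = i * 4 + b = 38
out = 38+4 = 42

42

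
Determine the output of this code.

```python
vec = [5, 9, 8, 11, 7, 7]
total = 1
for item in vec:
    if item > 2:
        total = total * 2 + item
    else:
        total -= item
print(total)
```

item=5: >2, total = 1*2+5 = 7
item=9: >2, total = 7*2+9 = 23
item=8: >2, total = 23*2+8 = 54
item=11: >2, total = 54*2+11 = 119
item=7: >2, total = 119*2+7 = 245
item=7: >2, total = 245*2+7 = 497

497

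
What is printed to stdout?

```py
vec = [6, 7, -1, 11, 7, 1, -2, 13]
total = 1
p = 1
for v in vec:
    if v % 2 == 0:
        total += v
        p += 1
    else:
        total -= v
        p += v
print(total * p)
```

-1353

v=6: even, total = 1+6 = 7; p=2
v=7: not even, total = 7-7 = 0; p=9
v=-1: not even, total = 0-(-1) = 1; p=8
v=11: not even, total = 1-11 = -10; p=19
v=7: not even, total = (-10)-7 = -17; p=26
v=1: not even, total = (-17)-1 = -18; p=27
v=-2: even, total = (-18)+(-2) = -20; p=28
v=13: not even, total = (-20)-13 = -33; p=41
total*p = (-33)*41 = -1353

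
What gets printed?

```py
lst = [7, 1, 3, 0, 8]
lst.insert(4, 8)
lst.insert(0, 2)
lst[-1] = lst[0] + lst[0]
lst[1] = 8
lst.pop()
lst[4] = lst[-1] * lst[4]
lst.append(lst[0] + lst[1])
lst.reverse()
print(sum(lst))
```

insert 8 at 4 → [7, 1, 3, 0, 8, 8]
insert 2 at 0 → [2, 7, 1, 3, 0, 8, 8]
lst[-1] = lst[0]+lst[0] = 2+2 = 4 → [2, 7, 1, 3, 0, 8, 4]
lst[1] = 8 → [2, 8, 1, 3, 0, 8, 4]
pop() removes 4 → [2, 8, 1, 3, 0, 8]
lst[4] = lst[-1]*lst[4] = 8*0 = 0 → [2, 8, 1, 3, 0, 8]
append lst[0]+lst[1] = 2+8 = 10 → [2, 8, 1, 3, 0, 8, 10]
reverse → [10, 8, 0, 3, 1, 8, 2]
sum = 32

32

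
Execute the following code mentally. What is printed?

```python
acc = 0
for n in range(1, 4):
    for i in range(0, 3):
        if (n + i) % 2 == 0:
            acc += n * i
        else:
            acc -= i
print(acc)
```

3

n=1,i=0: odd sum, acc = 0-0 = 0
n=1,i=1: even sum, acc = 0+1 = 1
n=1,i=2: odd sum, acc = 1-2 = -1
n=2,i=0: even sum, acc = (-1)+0 = -1
n=2,i=1: odd sum, acc = (-1)-1 = -2
n=2,i=2: even sum, acc = (-2)+4 = 2
n=3,i=0: odd sum, acc = 2-0 = 2
n=3,i=1: even sum, acc = 2+3 = 5
n=3,i=2: odd sum, acc = 5-2 = 3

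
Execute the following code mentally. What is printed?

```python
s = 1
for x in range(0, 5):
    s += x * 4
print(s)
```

x=0: s = 1+0*4 = 1
x=1: s = 1+1*4 = 5
x=2: s = 5+2*4 = 13
x=3: s = 13+3*4 = 25
x=4: s = 25+4*4 = 41

41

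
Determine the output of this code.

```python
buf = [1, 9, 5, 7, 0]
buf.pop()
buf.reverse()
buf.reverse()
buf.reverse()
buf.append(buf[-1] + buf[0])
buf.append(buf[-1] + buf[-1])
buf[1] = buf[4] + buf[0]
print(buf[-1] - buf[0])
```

pop() removes 0 → [1, 9, 5, 7]
reverse → [7, 5, 9, 1]
reverse → [1, 9, 5, 7]
reverse → [7, 5, 9, 1]
append buf[-1]+buf[0] = 1+7 = 8 → [7, 5, 9, 1, 8]
append buf[-1]+buf[-1] = 8+8 = 16 → [7, 5, 9, 1, 8, 16]
buf[1] = buf[4]+buf[0] = 8+7 = 15 → [7, 15, 9, 1, 8, 16]
buf[-1]-buf[0] = 16-7 = 9

9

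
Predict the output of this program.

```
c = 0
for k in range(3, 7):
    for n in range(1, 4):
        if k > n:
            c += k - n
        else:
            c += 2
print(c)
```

32

k=3,n=1: 3>1, c = 0+2 = 2
k=3,n=2: 3>2, c = 2+1 = 3
k=3,n=3: not 3>3, c = 3+2 = 5
k=4,n=1: 4>1, c = 5+3 = 8
k=4,n=2: 4>2, c = 8+2 = 10
k=4,n=3: 4>3, c = 10+1 = 11
k=5,n=1: 5>1, c = 11+4 = 15
k=5,n=2: 5>2, c = 15+3 = 18
k=5,n=3: 5>3, c = 18+2 = 20
k=6,n=1: 6>1, c = 20+5 = 25
k=6,n=2: 6>2, c = 25+4 = 29
k=6,n=3: 6>3, c = 29+3 = 32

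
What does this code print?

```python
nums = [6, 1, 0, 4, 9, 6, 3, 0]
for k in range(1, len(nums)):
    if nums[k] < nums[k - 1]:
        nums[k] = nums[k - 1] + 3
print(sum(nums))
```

132

k=1: 1<6, nums[1] = 6+3 = 9 → [6, 9, 0, 4, 9, 6, 3, 0]
k=2: 0<9, nums[2] = 9+3 = 12 → [6, 9, 12, 4, 9, 6, 3, 0]
k=3: 4<12, nums[3] = 12+3 = 15 → [6, 9, 12, 15, 9, 6, 3, 0]
k=4: 9<15, nums[4] = 15+3 = 18 → [6, 9, 12, 15, 18, 6, 3, 0]
k=5: 6<18, nums[5] = 18+3 = 21 → [6, 9, 12, 15, 18, 21, 3, 0]
k=6: 3<21, nums[6] = 21+3 = 24 → [6, 9, 12, 15, 18, 21, 24, 0]
k=7: 0<24, nums[7] = 24+3 = 27 → [6, 9, 12, 15, 18, 21, 24, 27]
sum = 132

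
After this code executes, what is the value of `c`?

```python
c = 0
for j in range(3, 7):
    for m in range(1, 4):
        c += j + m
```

j=3,m=1: c = 0+4 = 4
j=3,m=2: c = 4+5 = 9
j=3,m=3: c = 9+6 = 15
j=4,m=1: c = 15+5 = 20
j=4,m=2: c = 20+6 = 26
j=4,m=3: c = 26+7 = 33
j=5,m=1: c = 33+6 = 39
j=5,m=2: c = 39+7 = 46
j=5,m=3: c = 46+8 = 54
j=6,m=1: c = 54+7 = 61
j=6,m=2: c = 61+8 = 69
j=6,m=3: c = 69+9 = 78

78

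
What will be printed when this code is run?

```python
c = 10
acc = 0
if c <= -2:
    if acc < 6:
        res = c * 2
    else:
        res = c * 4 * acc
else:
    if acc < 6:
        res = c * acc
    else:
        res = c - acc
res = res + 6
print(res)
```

6

c=10, acc=0
c <= -2 is False; acc < 6 is True
→ res = c * acc = 0
res = 0+6 = 6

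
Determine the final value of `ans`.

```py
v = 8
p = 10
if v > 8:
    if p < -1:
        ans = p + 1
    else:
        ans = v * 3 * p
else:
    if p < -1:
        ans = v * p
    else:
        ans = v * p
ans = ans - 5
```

v=8, p=10
v > 8 is False; p < -1 is False
→ ans = v * p = 80
ans = 80-5 = 75

75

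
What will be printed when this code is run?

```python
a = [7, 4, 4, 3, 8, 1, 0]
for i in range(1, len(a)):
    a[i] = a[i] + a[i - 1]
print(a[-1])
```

27

i=1: a[1] = 4+7 = 11 → [7, 11, 4, 3, 8, 1, 0]
i=2: a[2] = 4+11 = 15 → [7, 11, 15, 3, 8, 1, 0]
i=3: a[3] = 3+15 = 18 → [7, 11, 15, 18, 8, 1, 0]
i=4: a[4] = 8+18 = 26 → [7, 11, 15, 18, 26, 1, 0]
i=5: a[5] = 1+26 = 27 → [7, 11, 15, 18, 26, 27, 0]
i=6: a[6] = 0+27 = 27 → [7, 11, 15, 18, 26, 27, 27]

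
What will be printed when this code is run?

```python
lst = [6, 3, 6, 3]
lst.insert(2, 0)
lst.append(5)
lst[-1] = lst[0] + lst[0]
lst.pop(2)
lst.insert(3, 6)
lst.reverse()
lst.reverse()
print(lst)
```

[6, 3, 6, 6, 3, 12]

insert 0 at 2 → [6, 3, 0, 6, 3]
append 5 → [6, 3, 0, 6, 3, 5]
lst[-1] = lst[0]+lst[0] = 6+6 = 12 → [6, 3, 0, 6, 3, 12]
pop(2) removes 0 → [6, 3, 6, 3, 12]
insert 6 at 3 → [6, 3, 6, 6, 3, 12]
reverse → [12, 3, 6, 6, 3, 6]
reverse → [6, 3, 6, 6, 3, 12]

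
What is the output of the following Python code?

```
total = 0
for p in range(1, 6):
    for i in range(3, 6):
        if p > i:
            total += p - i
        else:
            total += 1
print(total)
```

16

p=1,i=3: not 1>3, total = 0+1 = 1
p=1,i=4: not 1>4, total = 1+1 = 2
p=1,i=5: not 1>5, total = 2+1 = 3
p=2,i=3: not 2>3, total = 3+1 = 4
p=2,i=4: not 2>4, total = 4+1 = 5
p=2,i=5: not 2>5, total = 5+1 = 6
p=3,i=3: not 3>3, total = 6+1 = 7
p=3,i=4: not 3>4, total = 7+1 = 8
p=3,i=5: not 3>5, total = 8+1 = 9
p=4,i=3: 4>3, total = 9+1 = 10
p=4,i=4: not 4>4, total = 10+1 = 11
p=4,i=5: not 4>5, total = 11+1 = 12
p=5,i=3: 5>3, total = 12+2 = 14
p=5,i=4: 5>4, total = 14+1 = 15
p=5,i=5: not 5>5, total = 15+1 = 16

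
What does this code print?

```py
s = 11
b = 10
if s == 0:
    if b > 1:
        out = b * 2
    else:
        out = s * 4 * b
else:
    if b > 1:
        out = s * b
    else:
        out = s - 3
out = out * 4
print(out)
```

s=11, b=10
s == 0 is False; b > 1 is True
→ out = s * b = 110
out = 110*4 = 440

440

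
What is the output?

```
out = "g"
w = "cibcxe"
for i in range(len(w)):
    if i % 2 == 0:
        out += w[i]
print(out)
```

gcbx

i=0: add 'c' → 'gc'
i=1: skip
i=2: add 'b' → 'gcb'
i=3: skip
i=4: add 'x' → 'gcbx'
i=5: skip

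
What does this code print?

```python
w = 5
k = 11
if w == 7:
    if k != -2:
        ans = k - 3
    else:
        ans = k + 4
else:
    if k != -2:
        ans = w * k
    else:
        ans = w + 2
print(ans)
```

55

w=5, k=11
w == 7 is False; k != -2 is True
→ ans = w * k = 55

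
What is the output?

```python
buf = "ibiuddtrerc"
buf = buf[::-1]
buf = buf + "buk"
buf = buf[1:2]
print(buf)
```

r

reverse → 'crertdduibi'
+ 'buk' → 'crertdduibibuk'
slice [1:2] → 'r'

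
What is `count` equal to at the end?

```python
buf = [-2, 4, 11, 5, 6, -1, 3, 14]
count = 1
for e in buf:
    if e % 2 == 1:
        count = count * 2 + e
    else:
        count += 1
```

e=-2: not odd, count = 1+1 = 2
e=4: not odd, count = 2+1 = 3
e=11: odd, count = 3*2+11 = 17
e=5: odd, count = 17*2+5 = 39
e=6: not odd, count = 39+1 = 40
e=-1: odd, count = 40*2+(-1) = 79
e=3: odd, count = 79*2+3 = 161
e=14: not odd, count = 161+1 = 162

162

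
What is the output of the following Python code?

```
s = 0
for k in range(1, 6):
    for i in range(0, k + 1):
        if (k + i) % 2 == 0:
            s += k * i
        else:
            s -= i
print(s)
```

k=1,i=0: odd sum, s = 0-0 = 0
k=1,i=1: even sum, s = 0+1 = 1
k=2,i=0: even sum, s = 1+0 = 1
k=2,i=1: odd sum, s = 1-1 = 0
k=2,i=2: even sum, s = 0+4 = 4
k=3,i=0: odd sum, s = 4-0 = 4
k=3,i=1: even sum, s = 4+3 = 7
k=3,i=2: odd sum, s = 7-2 = 5
k=3,i=3: even sum, s = 5+9 = 14
k=4,i=0: even sum, s = 14+0 = 14
k=4,i=1: odd sum, s = 14-1 = 13
k=4,i=2: even sum, s = 13+8 = 21
k=4,i=3: odd sum, s = 21-3 = 18
k=4,i=4: even sum, s = 18+16 = 34
k=5,i=0: odd sum, s = 34-0 = 34
k=5,i=1: even sum, s = 34+5 = 39
k=5,i=2: odd sum, s = 39-2 = 37
k=5,i=3: even sum, s = 37+15 = 52
k=5,i=4: odd sum, s = 52-4 = 48
k=5,i=5: even sum, s = 48+25 = 73

73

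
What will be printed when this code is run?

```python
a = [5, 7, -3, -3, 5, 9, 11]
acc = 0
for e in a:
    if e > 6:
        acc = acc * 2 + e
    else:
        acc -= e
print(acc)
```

21

e=5: not >6, acc = 0-5 = -5
e=7: >6, acc = (-5)*2+7 = -3
e=-3: not >6, acc = (-3)-(-3) = 0
e=-3: not >6, acc = 0-(-3) = 3
e=5: not >6, acc = 3-5 = -2
e=9: >6, acc = (-2)*2+9 = 5
e=11: >6, acc = 5*2+11 = 21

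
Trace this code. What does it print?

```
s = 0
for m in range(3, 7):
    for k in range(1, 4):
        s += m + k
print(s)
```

78

m=3,k=1: s = 0+4 = 4
m=3,k=2: s = 4+5 = 9
m=3,k=3: s = 9+6 = 15
m=4,k=1: s = 15+5 = 20
m=4,k=2: s = 20+6 = 26
m=4,k=3: s = 26+7 = 33
m=5,k=1: s = 33+6 = 39
m=5,k=2: s = 39+7 = 46
m=5,k=3: s = 46+8 = 54
m=6,k=1: s = 54+7 = 61
m=6,k=2: s = 61+8 = 69
m=6,k=3: s = 69+9 = 78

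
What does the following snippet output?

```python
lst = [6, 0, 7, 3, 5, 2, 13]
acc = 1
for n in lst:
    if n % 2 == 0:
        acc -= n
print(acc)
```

-7

n=6: even, acc = 1-6 = -5
n=0: even, acc = (-5)-0 = -5
n=7: not even
n=3: not even
n=5: not even
n=2: even, acc = (-5)-2 = -7
n=13: not even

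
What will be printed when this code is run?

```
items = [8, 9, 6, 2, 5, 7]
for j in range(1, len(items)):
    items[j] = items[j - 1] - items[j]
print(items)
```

j=1: items[1] = 8-9 = -1 → [8, -1, 6, 2, 5, 7]
j=2: items[2] = (-1)-6 = -7 → [8, -1, -7, 2, 5, 7]
j=3: items[3] = (-7)-2 = -9 → [8, -1, -7, -9, 5, 7]
j=4: items[4] = (-9)-5 = -14 → [8, -1, -7, -9, -14, 7]
j=5: items[5] = (-14)-7 = -21 → [8, -1, -7, -9, -14, -21]

[8, -1, -7, -9, -14, -21]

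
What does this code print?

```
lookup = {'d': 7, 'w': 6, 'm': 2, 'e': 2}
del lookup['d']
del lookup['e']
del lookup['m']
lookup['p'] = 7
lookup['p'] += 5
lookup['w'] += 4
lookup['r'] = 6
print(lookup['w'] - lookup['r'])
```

4

del 'd' → {'w': 6, 'm': 2, 'e': 2}
del 'e' → {'w': 6, 'm': 2}
del 'm' → {'w': 6}
lookup['p'] = 7 → {'w': 6, 'p': 7}
lookup['p'] = 7+5 = 12 → {'w': 6, 'p': 12}
lookup['w'] = 6+4 = 10 → {'w': 10, 'p': 12}
lookup['r'] = 6 → {'w': 10, 'p': 12, 'r': 6}
lookup['w']-lookup['r'] = 10-6 = 4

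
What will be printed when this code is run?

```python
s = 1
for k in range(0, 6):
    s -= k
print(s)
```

k=0: s = 1-0 = 1
k=1: s = 1-1 = 0
k=2: s = 0-2 = -2
k=3: s = (-2)-3 = -5
k=4: s = (-5)-4 = -9
k=5: s = (-9)-5 = -14

-14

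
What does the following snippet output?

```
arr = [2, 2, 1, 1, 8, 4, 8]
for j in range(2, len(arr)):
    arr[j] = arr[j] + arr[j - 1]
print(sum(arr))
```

j=2: arr[2] = 1+2 = 3 → [2, 2, 3, 1, 8, 4, 8]
j=3: arr[3] = 1+3 = 4 → [2, 2, 3, 4, 8, 4, 8]
j=4: arr[4] = 8+4 = 12 → [2, 2, 3, 4, 12, 4, 8]
j=5: arr[5] = 4+12 = 16 → [2, 2, 3, 4, 12, 16, 8]
j=6: arr[6] = 8+16 = 24 → [2, 2, 3, 4, 12, 16, 24]
sum = 63

63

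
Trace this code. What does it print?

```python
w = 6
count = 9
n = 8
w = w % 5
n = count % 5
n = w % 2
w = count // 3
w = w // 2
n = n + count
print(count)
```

9

w = 6%5 = 1
n = 9%5 = 4
n = 1%2 = 1
w = 9//3 = 3
w = 3//2 = 1
n = 1+9 = 10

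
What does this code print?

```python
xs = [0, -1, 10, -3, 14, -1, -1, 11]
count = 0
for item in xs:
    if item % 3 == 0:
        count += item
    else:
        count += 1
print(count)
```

item=0: %3==0, count = 0+0 = 0
item=-1: not %3==0, count = 0+1 = 1
item=10: not %3==0, count = 1+1 = 2
item=-3: %3==0, count = 2+(-3) = -1
item=14: not %3==0, count = (-1)+1 = 0
item=-1: not %3==0, count = 0+1 = 1
item=-1: not %3==0, count = 1+1 = 2
item=11: not %3==0, count = 2+1 = 3

3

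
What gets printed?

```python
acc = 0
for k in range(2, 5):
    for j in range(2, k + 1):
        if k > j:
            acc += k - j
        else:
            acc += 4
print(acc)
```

16

k=2,j=2: not 2>2, acc = 0+4 = 4
k=3,j=2: 3>2, acc = 4+1 = 5
k=3,j=3: not 3>3, acc = 5+4 = 9
k=4,j=2: 4>2, acc = 9+2 = 11
k=4,j=3: 4>3, acc = 11+1 = 12
k=4,j=4: not 4>4, acc = 12+4 = 16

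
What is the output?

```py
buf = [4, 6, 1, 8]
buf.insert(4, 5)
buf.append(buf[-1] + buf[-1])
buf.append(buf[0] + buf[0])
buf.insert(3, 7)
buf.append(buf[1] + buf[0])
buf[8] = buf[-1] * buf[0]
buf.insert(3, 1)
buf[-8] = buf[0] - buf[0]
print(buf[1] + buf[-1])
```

insert 5 at 4 → [4, 6, 1, 8, 5]
append buf[-1]+buf[-1] = 5+5 = 10 → [4, 6, 1, 8, 5, 10]
append buf[0]+buf[0] = 4+4 = 8 → [4, 6, 1, 8, 5, 10, 8]
insert 7 at 3 → [4, 6, 1, 7, 8, 5, 10, 8]
append buf[1]+buf[0] = 6+4 = 10 → [4, 6, 1, 7, 8, 5, 10, 8, 10]
buf[8] = buf[-1]*buf[0] = 10*4 = 40 → [4, 6, 1, 7, 8, 5, 10, 8, 40]
insert 1 at 3 → [4, 6, 1, 1, 7, 8, 5, 10, 8, 40]
buf[-8] = buf[0]-buf[0] = 4-4 = 0 → [4, 6, 0, 1, 7, 8, 5, 10, 8, 40]
buf[1]+buf[-1] = 6+40 = 46

46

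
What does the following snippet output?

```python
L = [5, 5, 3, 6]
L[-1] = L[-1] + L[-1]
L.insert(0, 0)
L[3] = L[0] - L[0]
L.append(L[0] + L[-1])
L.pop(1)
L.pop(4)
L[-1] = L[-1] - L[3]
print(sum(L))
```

L[-1] = L[-1]+L[-1] = 6+6 = 12 → [5, 5, 3, 12]
insert 0 at 0 → [0, 5, 5, 3, 12]
L[3] = L[0]-L[0] = 0-0 = 0 → [0, 5, 5, 0, 12]
append L[0]+L[-1] = 0+12 = 12 → [0, 5, 5, 0, 12, 12]
pop(1) removes 5 → [0, 5, 0, 12, 12]
pop(4) removes 12 → [0, 5, 0, 12]
L[-1] = L[-1]-L[3] = 12-12 = 0 → [0, 5, 0, 0]
sum = 5

5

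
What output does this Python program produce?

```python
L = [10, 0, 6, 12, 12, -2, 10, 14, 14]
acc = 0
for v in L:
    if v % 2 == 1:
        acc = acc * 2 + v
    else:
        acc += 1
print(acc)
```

9

v=10: not odd, acc = 0+1 = 1
v=0: not odd, acc = 1+1 = 2
v=6: not odd, acc = 2+1 = 3
v=12: not odd, acc = 3+1 = 4
v=12: not odd, acc = 4+1 = 5
v=-2: not odd, acc = 5+1 = 6
v=10: not odd, acc = 6+1 = 7
v=14: not odd, acc = 7+1 = 8
v=14: not odd, acc = 8+1 = 9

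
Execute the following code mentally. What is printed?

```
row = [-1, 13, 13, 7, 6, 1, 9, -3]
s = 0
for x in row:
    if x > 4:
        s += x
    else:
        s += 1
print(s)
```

x=-1: not >4, s = 0+1 = 1
x=13: >4, s = 1+13 = 14
x=13: >4, s = 14+13 = 27
x=7: >4, s = 27+7 = 34
x=6: >4, s = 34+6 = 40
x=1: not >4, s = 40+1 = 41
x=9: >4, s = 41+9 = 50
x=-3: not >4, s = 50+1 = 51

51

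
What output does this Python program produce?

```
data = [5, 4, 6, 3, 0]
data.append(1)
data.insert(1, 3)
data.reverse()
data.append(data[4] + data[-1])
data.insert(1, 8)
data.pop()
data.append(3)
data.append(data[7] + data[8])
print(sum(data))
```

append 1 → [5, 4, 6, 3, 0, 1]
insert 3 at 1 → [5, 3, 4, 6, 3, 0, 1]
reverse → [1, 0, 3, 6, 4, 3, 5]
append data[4]+data[-1] = 4+5 = 9 → [1, 0, 3, 6, 4, 3, 5, 9]
insert 8 at 1 → [1, 8, 0, 3, 6, 4, 3, 5, 9]
pop() removes 9 → [1, 8, 0, 3, 6, 4, 3, 5]
append 3 → [1, 8, 0, 3, 6, 4, 3, 5, 3]
append data[7]+data[8] = 5+3 = 8 → [1, 8, 0, 3, 6, 4, 3, 5, 3, 8]
sum = 41

41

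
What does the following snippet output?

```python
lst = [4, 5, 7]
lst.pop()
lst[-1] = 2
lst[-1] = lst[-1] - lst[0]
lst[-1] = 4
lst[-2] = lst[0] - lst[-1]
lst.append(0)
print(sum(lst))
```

pop() removes 7 → [4, 5]
lst[-1] = 2 → [4, 2]
lst[-1] = lst[-1]-lst[0] = 2-4 = -2 → [4, -2]
lst[-1] = 4 → [4, 4]
lst[-2] = lst[0]-lst[-1] = 4-4 = 0 → [0, 4]
append 0 → [0, 4, 0]
sum = 4

4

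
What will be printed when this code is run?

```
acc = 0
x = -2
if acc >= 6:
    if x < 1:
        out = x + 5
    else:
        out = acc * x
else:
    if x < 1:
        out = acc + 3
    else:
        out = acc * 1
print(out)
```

acc=0, x=-2
acc >= 6 is False; x < 1 is True
→ out = acc + 3 = 3

3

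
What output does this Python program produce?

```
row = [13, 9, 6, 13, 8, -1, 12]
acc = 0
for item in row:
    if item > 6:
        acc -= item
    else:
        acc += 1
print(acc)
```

item=13: >6, acc = 0-13 = -13
item=9: >6, acc = (-13)-9 = -22
item=6: not >6, acc = (-22)+1 = -21
item=13: >6, acc = (-21)-13 = -34
item=8: >6, acc = (-34)-8 = -42
item=-1: not >6, acc = (-42)+1 = -41
item=12: >6, acc = (-41)-12 = -53

-53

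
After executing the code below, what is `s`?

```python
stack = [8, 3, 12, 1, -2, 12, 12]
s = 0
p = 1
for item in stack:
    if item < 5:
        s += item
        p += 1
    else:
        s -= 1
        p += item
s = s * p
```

item=8: not <5, s = 0-1 = -1; p=9
item=3: <5, s = (-1)+3 = 2; p=10
item=12: not <5, s = 2-1 = 1; p=22
item=1: <5, s = 1+1 = 2; p=23
item=-2: <5, s = 2+(-2) = 0; p=24
item=12: not <5, s = 0-1 = -1; p=36
item=12: not <5, s = (-1)-1 = -2; p=48
s*p = (-2)*48 = -96

-96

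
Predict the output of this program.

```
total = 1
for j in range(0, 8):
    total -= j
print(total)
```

j=0: total = 1-0 = 1
j=1: total = 1-1 = 0
j=2: total = 0-2 = -2
j=3: total = (-2)-3 = -5
j=4: total = (-5)-4 = -9
j=5: total = (-9)-5 = -14
j=6: total = (-14)-6 = -20
j=7: total = (-20)-7 = -27

-27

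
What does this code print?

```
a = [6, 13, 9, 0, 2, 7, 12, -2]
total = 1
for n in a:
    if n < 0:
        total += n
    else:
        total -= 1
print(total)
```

-8

n=6: not <0, total = 1-1 = 0
n=13: not <0, total = 0-1 = -1
n=9: not <0, total = (-1)-1 = -2
n=0: not <0, total = (-2)-1 = -3
n=2: not <0, total = (-3)-1 = -4
n=7: not <0, total = (-4)-1 = -5
n=12: not <0, total = (-5)-1 = -6
n=-2: <0, total = (-6)+(-2) = -8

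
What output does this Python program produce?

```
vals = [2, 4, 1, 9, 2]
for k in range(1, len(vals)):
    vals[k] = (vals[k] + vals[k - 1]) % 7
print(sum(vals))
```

k=1: vals[1] = (4+2)%7 = 6 → [2, 6, 1, 9, 2]
k=2: vals[2] = (1+6)%7 = 0 → [2, 6, 0, 9, 2]
k=3: vals[3] = (9+0)%7 = 2 → [2, 6, 0, 2, 2]
k=4: vals[4] = (2+2)%7 = 4 → [2, 6, 0, 2, 4]
sum = 14

14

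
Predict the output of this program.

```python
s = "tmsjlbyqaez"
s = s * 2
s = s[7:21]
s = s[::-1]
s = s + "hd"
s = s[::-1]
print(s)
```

repeat ×2 → 'tmsjlbyqaeztmsjlbyqaez'
slice [7:21] → 'qaeztmsjlbyqae'
reverse → 'eaqybljsmtzeaq'
+ 'hd' → 'eaqybljsmtzeaqhd'
reverse → 'dhqaeztmsjlbyqae'

dhqaeztmsjlbyqae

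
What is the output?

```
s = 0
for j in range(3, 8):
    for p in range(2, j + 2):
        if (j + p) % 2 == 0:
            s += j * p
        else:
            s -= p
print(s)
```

189

j=3,p=2: odd sum, s = 0-2 = -2
j=3,p=3: even sum, s = (-2)+9 = 7
j=3,p=4: odd sum, s = 7-4 = 3
j=4,p=2: even sum, s = 3+8 = 11
j=4,p=3: odd sum, s = 11-3 = 8
j=4,p=4: even sum, s = 8+16 = 24
j=4,p=5: odd sum, s = 24-5 = 19
j=5,p=2: odd sum, s = 19-2 = 17
j=5,p=3: even sum, s = 17+15 = 32
j=5,p=4: odd sum, s = 32-4 = 28
j=5,p=5: even sum, s = 28+25 = 53
j=5,p=6: odd sum, s = 53-6 = 47
j=6,p=2: even sum, s = 47+12 = 59
j=6,p=3: odd sum, s = 59-3 = 56
j=6,p=4: even sum, s = 56+24 = 80
j=6,p=5: odd sum, s = 80-5 = 75
j=6,p=6: even sum, s = 75+36 = 111
j=6,p=7: odd sum, s = 111-7 = 104
j=7,p=2: odd sum, s = 104-2 = 102
j=7,p=3: even sum, s = 102+21 = 123
j=7,p=4: odd sum, s = 123-4 = 119
j=7,p=5: even sum, s = 119+35 = 154
j=7,p=6: odd sum, s = 154-6 = 148
j=7,p=7: even sum, s = 148+49 = 197
j=7,p=8: odd sum, s = 197-8 = 189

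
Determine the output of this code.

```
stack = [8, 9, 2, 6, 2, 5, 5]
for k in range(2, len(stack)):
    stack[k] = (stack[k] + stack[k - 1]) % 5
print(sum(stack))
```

k=2: stack[2] = (2+9)%5 = 1 → [8, 9, 1, 6, 2, 5, 5]
k=3: stack[3] = (6+1)%5 = 2 → [8, 9, 1, 2, 2, 5, 5]
k=4: stack[4] = (2+2)%5 = 4 → [8, 9, 1, 2, 4, 5, 5]
k=5: stack[5] = (5+4)%5 = 4 → [8, 9, 1, 2, 4, 4, 5]
k=6: stack[6] = (5+4)%5 = 4 → [8, 9, 1, 2, 4, 4, 4]
sum = 32

32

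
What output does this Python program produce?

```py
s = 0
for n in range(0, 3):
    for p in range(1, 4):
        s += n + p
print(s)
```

27

n=0,p=1: s = 0+1 = 1
n=0,p=2: s = 1+2 = 3
n=0,p=3: s = 3+3 = 6
n=1,p=1: s = 6+2 = 8
n=1,p=2: s = 8+3 = 11
n=1,p=3: s = 11+4 = 15
n=2,p=1: s = 15+3 = 18
n=2,p=2: s = 18+4 = 22
n=2,p=3: s = 22+5 = 27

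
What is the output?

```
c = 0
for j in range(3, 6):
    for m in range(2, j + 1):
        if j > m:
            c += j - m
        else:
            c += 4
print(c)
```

j=3,m=2: 3>2, c = 0+1 = 1
j=3,m=3: not 3>3, c = 1+4 = 5
j=4,m=2: 4>2, c = 5+2 = 7
j=4,m=3: 4>3, c = 7+1 = 8
j=4,m=4: not 4>4, c = 8+4 = 12
j=5,m=2: 5>2, c = 12+3 = 15
j=5,m=3: 5>3, c = 15+2 = 17
j=5,m=4: 5>4, c = 17+1 = 18
j=5,m=5: not 5>5, c = 18+4 = 22

22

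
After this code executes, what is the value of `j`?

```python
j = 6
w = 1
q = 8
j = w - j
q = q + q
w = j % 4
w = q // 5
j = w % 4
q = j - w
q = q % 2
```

3

j = 1-6 = -5
q = 8+8 = 16
w = (-5)%4 = 3
w = 16//5 = 3
j = 3%4 = 3
q = 3-3 = 0
q = 0%2 = 0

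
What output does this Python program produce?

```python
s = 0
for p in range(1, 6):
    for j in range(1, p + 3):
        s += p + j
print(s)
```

p=1,j=1: s = 0+2 = 2
p=1,j=2: s = 2+3 = 5
p=1,j=3: s = 5+4 = 9
p=2,j=1: s = 9+3 = 12
p=2,j=2: s = 12+4 = 16
p=2,j=3: s = 16+5 = 21
p=2,j=4: s = 21+6 = 27
p=3,j=1: s = 27+4 = 31
p=3,j=2: s = 31+5 = 36
p=3,j=3: s = 36+6 = 42
p=3,j=4: s = 42+7 = 49
p=3,j=5: s = 49+8 = 57
p=4,j=1: s = 57+5 = 62
p=4,j=2: s = 62+6 = 68
p=4,j=3: s = 68+7 = 75
p=4,j=4: s = 75+8 = 83
p=4,j=5: s = 83+9 = 92
p=4,j=6: s = 92+10 = 102
p=5,j=1: s = 102+6 = 108
p=5,j=2: s = 108+7 = 115
p=5,j=3: s = 115+8 = 123
p=5,j=4: s = 123+9 = 132
p=5,j=5: s = 132+10 = 142
p=5,j=6: s = 142+11 = 153
p=5,j=7: s = 153+12 = 165

165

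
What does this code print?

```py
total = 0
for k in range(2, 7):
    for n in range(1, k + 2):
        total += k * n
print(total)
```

375

k=2,n=1: total = 0+2 = 2
k=2,n=2: total = 2+4 = 6
k=2,n=3: total = 6+6 = 12
k=3,n=1: total = 12+3 = 15
k=3,n=2: total = 15+6 = 21
k=3,n=3: total = 21+9 = 30
k=3,n=4: total = 30+12 = 42
k=4,n=1: total = 42+4 = 46
k=4,n=2: total = 46+8 = 54
k=4,n=3: total = 54+12 = 66
k=4,n=4: total = 66+16 = 82
k=4,n=5: total = 82+20 = 102
k=5,n=1: total = 102+5 = 107
k=5,n=2: total = 107+10 = 117
k=5,n=3: total = 117+15 = 132
k=5,n=4: total = 132+20 = 152
k=5,n=5: total = 152+25 = 177
k=5,n=6: total = 177+30 = 207
k=6,n=1: total = 207+6 = 213
k=6,n=2: total = 213+12 = 225
k=6,n=3: total = 225+18 = 243
k=6,n=4: total = 243+24 = 267
k=6,n=5: total = 267+30 = 297
k=6,n=6: total = 297+36 = 333
k=6,n=7: total = 333+42 = 375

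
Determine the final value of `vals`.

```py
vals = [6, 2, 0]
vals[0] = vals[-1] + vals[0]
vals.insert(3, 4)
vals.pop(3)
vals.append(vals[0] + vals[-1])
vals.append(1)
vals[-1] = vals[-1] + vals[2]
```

vals[0] = vals[-1]+vals[0] = 0+6 = 6 → [6, 2, 0]
insert 4 at 3 → [6, 2, 0, 4]
pop(3) removes 4 → [6, 2, 0]
append vals[0]+vals[-1] = 6+0 = 6 → [6, 2, 0, 6]
append 1 → [6, 2, 0, 6, 1]
vals[-1] = vals[-1]+vals[2] = 1+0 = 1 → [6, 2, 0, 6, 1]

[6, 2, 0, 6, 1]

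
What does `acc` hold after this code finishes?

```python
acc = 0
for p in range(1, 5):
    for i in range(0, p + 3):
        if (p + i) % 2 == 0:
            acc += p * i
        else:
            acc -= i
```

p=1,i=0: odd sum, acc = 0-0 = 0
p=1,i=1: even sum, acc = 0+1 = 1
p=1,i=2: odd sum, acc = 1-2 = -1
p=1,i=3: even sum, acc = (-1)+3 = 2
p=2,i=0: even sum, acc = 2+0 = 2
p=2,i=1: odd sum, acc = 2-1 = 1
p=2,i=2: even sum, acc = 1+4 = 5
p=2,i=3: odd sum, acc = 5-3 = 2
p=2,i=4: even sum, acc = 2+8 = 10
p=3,i=0: odd sum, acc = 10-0 = 10
p=3,i=1: even sum, acc = 10+3 = 13
p=3,i=2: odd sum, acc = 13-2 = 11
p=3,i=3: even sum, acc = 11+9 = 20
p=3,i=4: odd sum, acc = 20-4 = 16
p=3,i=5: even sum, acc = 16+15 = 31
p=4,i=0: even sum, acc = 31+0 = 31
p=4,i=1: odd sum, acc = 31-1 = 30
p=4,i=2: even sum, acc = 30+8 = 38
p=4,i=3: odd sum, acc = 38-3 = 35
p=4,i=4: even sum, acc = 35+16 = 51
p=4,i=5: odd sum, acc = 51-5 = 46
p=4,i=6: even sum, acc = 46+24 = 70

70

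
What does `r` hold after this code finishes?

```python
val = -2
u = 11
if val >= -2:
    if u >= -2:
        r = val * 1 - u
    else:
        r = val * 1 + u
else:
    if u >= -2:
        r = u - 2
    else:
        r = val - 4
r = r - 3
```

-16

val=-2, u=11
val >= -2 is True; u >= -2 is True
→ r = val * 1 - u = -13
r = (-13)-3 = -16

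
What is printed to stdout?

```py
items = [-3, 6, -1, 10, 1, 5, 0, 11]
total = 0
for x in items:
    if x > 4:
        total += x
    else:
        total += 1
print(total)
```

x=-3: not >4, total = 0+1 = 1
x=6: >4, total = 1+6 = 7
x=-1: not >4, total = 7+1 = 8
x=10: >4, total = 8+10 = 18
x=1: not >4, total = 18+1 = 19
x=5: >4, total = 19+5 = 24
x=0: not >4, total = 24+1 = 25
x=11: >4, total = 25+11 = 36

36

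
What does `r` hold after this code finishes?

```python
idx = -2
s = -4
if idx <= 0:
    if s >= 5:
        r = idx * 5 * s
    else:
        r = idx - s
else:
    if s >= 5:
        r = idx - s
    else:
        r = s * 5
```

idx=-2, s=-4
idx <= 0 is True; s >= 5 is False
→ r = idx - s = 2

2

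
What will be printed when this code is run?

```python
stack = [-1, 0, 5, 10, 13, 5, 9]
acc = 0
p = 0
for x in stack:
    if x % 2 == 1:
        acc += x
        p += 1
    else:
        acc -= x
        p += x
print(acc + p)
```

x=-1: odd, acc = 0+(-1) = -1; p=1
x=0: not odd, acc = (-1)-0 = -1; p=1
x=5: odd, acc = (-1)+5 = 4; p=2
x=10: not odd, acc = 4-10 = -6; p=12
x=13: odd, acc = (-6)+13 = 7; p=13
x=5: odd, acc = 7+5 = 12; p=14
x=9: odd, acc = 12+9 = 21; p=15
acc+p = 21+15 = 36

36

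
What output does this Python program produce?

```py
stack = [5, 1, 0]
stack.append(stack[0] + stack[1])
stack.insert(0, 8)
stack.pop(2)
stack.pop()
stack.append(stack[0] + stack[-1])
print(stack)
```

[8, 5, 0, 8]

append stack[0]+stack[1] = 5+1 = 6 → [5, 1, 0, 6]
insert 8 at 0 → [8, 5, 1, 0, 6]
pop(2) removes 1 → [8, 5, 0, 6]
pop() removes 6 → [8, 5, 0]
append stack[0]+stack[-1] = 8+0 = 8 → [8, 5, 0, 8]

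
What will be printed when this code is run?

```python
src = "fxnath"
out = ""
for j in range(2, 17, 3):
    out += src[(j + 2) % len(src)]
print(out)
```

j=2: add src[4]='t' → 't'
j=5: add src[1]='x' → 'tx'
j=8: add src[4]='t' → 'txt'
j=11: add src[1]='x' → 'txtx'
j=14: add src[4]='t' → 'txtxt'

txtxt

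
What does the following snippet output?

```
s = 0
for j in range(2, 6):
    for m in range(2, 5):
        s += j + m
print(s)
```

78

j=2,m=2: s = 0+4 = 4
j=2,m=3: s = 4+5 = 9
j=2,m=4: s = 9+6 = 15
j=3,m=2: s = 15+5 = 20
j=3,m=3: s = 20+6 = 26
j=3,m=4: s = 26+7 = 33
j=4,m=2: s = 33+6 = 39
j=4,m=3: s = 39+7 = 46
j=4,m=4: s = 46+8 = 54
j=5,m=2: s = 54+7 = 61
j=5,m=3: s = 61+8 = 69
j=5,m=4: s = 69+9 = 78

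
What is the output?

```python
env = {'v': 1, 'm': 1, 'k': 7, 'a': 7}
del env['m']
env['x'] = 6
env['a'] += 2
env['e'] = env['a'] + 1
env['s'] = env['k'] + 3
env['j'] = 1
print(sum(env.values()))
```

44

del 'm' → {'v': 1, 'k': 7, 'a': 7}
env['x'] = 6 → {'v': 1, 'k': 7, 'a': 7, 'x': 6}
env['a'] = 7+2 = 9 → {'v': 1, 'k': 7, 'a': 9, 'x': 6}
env['e'] = env['a']+1 = 10 → {'v': 1, 'k': 7, 'a': 9, 'x': 6, 'e': 10}
env['s'] = env['k']+3 = 10 → {'v': 1, 'k': 7, 'a': 9, 'x': 6, 'e': 10, 's': 10}
env['j'] = 1 → {'v': 1, 'k': 7, 'a': 9, 'x': 6, 'e': 10, 's': 10, 'j': 1}
sum of values = 44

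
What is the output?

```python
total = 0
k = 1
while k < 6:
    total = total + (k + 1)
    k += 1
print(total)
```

k=1: total = 0+2 = 2
k=2: total = 2+3 = 5
k=3: total = 5+4 = 9
k=4: total = 9+5 = 14
k=5: total = 14+6 = 20

20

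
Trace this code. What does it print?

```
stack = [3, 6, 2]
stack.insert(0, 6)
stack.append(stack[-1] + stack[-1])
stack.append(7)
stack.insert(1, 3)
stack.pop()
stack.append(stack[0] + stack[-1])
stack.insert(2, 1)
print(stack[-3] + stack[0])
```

insert 6 at 0 → [6, 3, 6, 2]
append stack[-1]+stack[-1] = 2+2 = 4 → [6, 3, 6, 2, 4]
append 7 → [6, 3, 6, 2, 4, 7]
insert 3 at 1 → [6, 3, 3, 6, 2, 4, 7]
pop() removes 7 → [6, 3, 3, 6, 2, 4]
append stack[0]+stack[-1] = 6+4 = 10 → [6, 3, 3, 6, 2, 4, 10]
insert 1 at 2 → [6, 3, 1, 3, 6, 2, 4, 10]
stack[-3]+stack[0] = 2+6 = 8

8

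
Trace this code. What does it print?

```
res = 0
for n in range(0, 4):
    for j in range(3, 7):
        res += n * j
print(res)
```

n=0,j=3: res = 0+0 = 0
n=0,j=4: res = 0+0 = 0
n=0,j=5: res = 0+0 = 0
n=0,j=6: res = 0+0 = 0
n=1,j=3: res = 0+3 = 3
n=1,j=4: res = 3+4 = 7
n=1,j=5: res = 7+5 = 12
n=1,j=6: res = 12+6 = 18
n=2,j=3: res = 18+6 = 24
n=2,j=4: res = 24+8 = 32
n=2,j=5: res = 32+10 = 42
n=2,j=6: res = 42+12 = 54
n=3,j=3: res = 54+9 = 63
n=3,j=4: res = 63+12 = 75
n=3,j=5: res = 75+15 = 90
n=3,j=6: res = 90+18 = 108

108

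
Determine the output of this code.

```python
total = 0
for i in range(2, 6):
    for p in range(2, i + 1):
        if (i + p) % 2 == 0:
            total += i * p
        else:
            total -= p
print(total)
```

66

i=2,p=2: even sum, total = 0+4 = 4
i=3,p=2: odd sum, total = 4-2 = 2
i=3,p=3: even sum, total = 2+9 = 11
i=4,p=2: even sum, total = 11+8 = 19
i=4,p=3: odd sum, total = 19-3 = 16
i=4,p=4: even sum, total = 16+16 = 32
i=5,p=2: odd sum, total = 32-2 = 30
i=5,p=3: even sum, total = 30+15 = 45
i=5,p=4: odd sum, total = 45-4 = 41
i=5,p=5: even sum, total = 41+25 = 66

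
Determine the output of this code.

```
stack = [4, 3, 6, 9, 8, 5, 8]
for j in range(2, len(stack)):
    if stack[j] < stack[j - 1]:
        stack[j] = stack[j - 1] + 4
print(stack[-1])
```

j=2: 6>=3, unchanged → [4, 3, 6, 9, 8, 5, 8]
j=3: 9>=6, unchanged → [4, 3, 6, 9, 8, 5, 8]
j=4: 8<9, stack[4] = 9+4 = 13 → [4, 3, 6, 9, 13, 5, 8]
j=5: 5<13, stack[5] = 13+4 = 17 → [4, 3, 6, 9, 13, 17, 8]
j=6: 8<17, stack[6] = 17+4 = 21 → [4, 3, 6, 9, 13, 17, 21]

21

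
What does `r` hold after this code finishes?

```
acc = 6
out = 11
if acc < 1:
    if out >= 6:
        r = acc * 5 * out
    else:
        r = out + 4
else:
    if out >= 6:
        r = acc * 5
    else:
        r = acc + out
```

30

acc=6, out=11
acc < 1 is False; out >= 6 is True
→ r = acc * 5 = 30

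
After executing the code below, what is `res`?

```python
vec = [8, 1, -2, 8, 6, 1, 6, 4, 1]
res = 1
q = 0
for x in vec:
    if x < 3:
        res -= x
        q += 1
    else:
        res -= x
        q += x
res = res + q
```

x=8: not <3, res = 1-8 = -7; q=8
x=1: <3, res = (-7)-1 = -8; q=9
x=-2: <3, res = (-8)-(-2) = -6; q=10
x=8: not <3, res = (-6)-8 = -14; q=18
x=6: not <3, res = (-14)-6 = -20; q=24
x=1: <3, res = (-20)-1 = -21; q=25
x=6: not <3, res = (-21)-6 = -27; q=31
x=4: not <3, res = (-27)-4 = -31; q=35
x=1: <3, res = (-31)-1 = -32; q=36
res+q = (-32)+36 = 4

4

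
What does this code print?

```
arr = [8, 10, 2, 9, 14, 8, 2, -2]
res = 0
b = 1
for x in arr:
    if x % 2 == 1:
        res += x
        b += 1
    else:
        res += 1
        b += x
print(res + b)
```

x=8: not odd, res = 0+1 = 1; b=9
x=10: not odd, res = 1+1 = 2; b=19
x=2: not odd, res = 2+1 = 3; b=21
x=9: odd, res = 3+9 = 12; b=22
x=14: not odd, res = 12+1 = 13; b=36
x=8: not odd, res = 13+1 = 14; b=44
x=2: not odd, res = 14+1 = 15; b=46
x=-2: not odd, res = 15+1 = 16; b=44
res+b = 16+44 = 60

60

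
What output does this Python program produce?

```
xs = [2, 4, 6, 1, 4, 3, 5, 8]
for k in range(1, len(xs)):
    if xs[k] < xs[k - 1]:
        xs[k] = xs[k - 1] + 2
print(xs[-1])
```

16

k=1: 4>=2, unchanged → [2, 4, 6, 1, 4, 3, 5, 8]
k=2: 6>=4, unchanged → [2, 4, 6, 1, 4, 3, 5, 8]
k=3: 1<6, xs[3] = 6+2 = 8 → [2, 4, 6, 8, 4, 3, 5, 8]
k=4: 4<8, xs[4] = 8+2 = 10 → [2, 4, 6, 8, 10, 3, 5, 8]
k=5: 3<10, xs[5] = 10+2 = 12 → [2, 4, 6, 8, 10, 12, 5, 8]
k=6: 5<12, xs[6] = 12+2 = 14 → [2, 4, 6, 8, 10, 12, 14, 8]
k=7: 8<14, xs[7] = 14+2 = 16 → [2, 4, 6, 8, 10, 12, 14, 16]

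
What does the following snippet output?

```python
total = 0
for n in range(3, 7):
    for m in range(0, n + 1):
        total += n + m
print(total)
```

n=3,m=0: total = 0+3 = 3
n=3,m=1: total = 3+4 = 7
n=3,m=2: total = 7+5 = 12
n=3,m=3: total = 12+6 = 18
n=4,m=0: total = 18+4 = 22
n=4,m=1: total = 22+5 = 27
n=4,m=2: total = 27+6 = 33
n=4,m=3: total = 33+7 = 40
n=4,m=4: total = 40+8 = 48
n=5,m=0: total = 48+5 = 53
n=5,m=1: total = 53+6 = 59
n=5,m=2: total = 59+7 = 66
n=5,m=3: total = 66+8 = 74
n=5,m=4: total = 74+9 = 83
n=5,m=5: total = 83+10 = 93
n=6,m=0: total = 93+6 = 99
n=6,m=1: total = 99+7 = 106
n=6,m=2: total = 106+8 = 114
n=6,m=3: total = 114+9 = 123
n=6,m=4: total = 123+10 = 133
n=6,m=5: total = 133+11 = 144
n=6,m=6: total = 144+12 = 156

156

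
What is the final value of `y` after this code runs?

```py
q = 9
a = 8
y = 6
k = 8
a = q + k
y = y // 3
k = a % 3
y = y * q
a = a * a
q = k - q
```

18

a = 9+8 = 17
y = 6//3 = 2
k = 17%3 = 2
y = 2*9 = 18
a = 17*17 = 289
q = 2-9 = -7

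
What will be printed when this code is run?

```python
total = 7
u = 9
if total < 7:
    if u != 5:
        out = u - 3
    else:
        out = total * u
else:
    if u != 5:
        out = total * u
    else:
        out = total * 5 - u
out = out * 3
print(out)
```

total=7, u=9
total < 7 is False; u != 5 is True
→ out = total * u = 63
out = 63*3 = 189

189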